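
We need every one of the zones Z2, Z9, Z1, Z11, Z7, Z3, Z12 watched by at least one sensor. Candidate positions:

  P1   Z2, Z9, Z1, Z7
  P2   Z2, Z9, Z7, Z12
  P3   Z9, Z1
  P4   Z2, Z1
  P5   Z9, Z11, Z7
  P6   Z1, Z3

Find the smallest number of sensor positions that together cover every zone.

3

P2, P5, P6 together cover {Z2, Z9, Z1, Z11, Z7, Z3, Z12} — every zone.
No 2 of the 6 sensor positions cover everything (all 15 pairs fall short), so 3 is minimum.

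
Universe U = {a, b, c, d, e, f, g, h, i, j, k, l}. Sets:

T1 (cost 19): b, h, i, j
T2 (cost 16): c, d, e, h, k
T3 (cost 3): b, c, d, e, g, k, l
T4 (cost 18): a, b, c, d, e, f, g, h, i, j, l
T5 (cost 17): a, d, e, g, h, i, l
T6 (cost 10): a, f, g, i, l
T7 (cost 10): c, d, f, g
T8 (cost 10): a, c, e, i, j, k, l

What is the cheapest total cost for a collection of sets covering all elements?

21

T3, T4 cover every element at cost 3 + 18 = 21.
Any cover uses at least 2 sets; among all covering selections none totals below 21.
Greedy by coverage-per-cost would pick T3, T6, T4 for 31 — worse than the optimum 21.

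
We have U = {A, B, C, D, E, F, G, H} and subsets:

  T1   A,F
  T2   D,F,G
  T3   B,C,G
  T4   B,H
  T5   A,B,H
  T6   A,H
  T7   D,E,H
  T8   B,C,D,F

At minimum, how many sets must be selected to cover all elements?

3

T1, T3, T7 together cover {A, B, C, D, E, F, G, H} — every element.
No 2 of the 8 sets cover everything (all 28 pairs fall short), so 3 is minimum.
Greedy (largest uncovered first) would take T8, T5, T2, T7 — 4 sets — but 3 suffice.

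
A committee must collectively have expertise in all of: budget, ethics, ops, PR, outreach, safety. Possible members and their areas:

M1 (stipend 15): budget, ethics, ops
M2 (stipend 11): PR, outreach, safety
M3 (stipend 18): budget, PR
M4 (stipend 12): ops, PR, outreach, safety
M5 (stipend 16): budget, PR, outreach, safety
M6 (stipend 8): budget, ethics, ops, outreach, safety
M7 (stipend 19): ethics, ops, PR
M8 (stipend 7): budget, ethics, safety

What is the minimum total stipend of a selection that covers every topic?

M2, M6 cover every topic at stipend 11 + 8 = 19.
Any cover uses at least 2 members; among all covering selections none totals below 19.

19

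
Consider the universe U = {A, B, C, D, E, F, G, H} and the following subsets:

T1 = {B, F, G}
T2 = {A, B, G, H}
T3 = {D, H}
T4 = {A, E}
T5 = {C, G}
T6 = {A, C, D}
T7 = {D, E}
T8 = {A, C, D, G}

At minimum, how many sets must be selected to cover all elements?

T1, T2, T4, T6 together cover {A, B, C, D, E, F, G, H} — every element.
No 3 of the 8 sets cover everything (all 56 triples fall short), so 4 is minimum.

4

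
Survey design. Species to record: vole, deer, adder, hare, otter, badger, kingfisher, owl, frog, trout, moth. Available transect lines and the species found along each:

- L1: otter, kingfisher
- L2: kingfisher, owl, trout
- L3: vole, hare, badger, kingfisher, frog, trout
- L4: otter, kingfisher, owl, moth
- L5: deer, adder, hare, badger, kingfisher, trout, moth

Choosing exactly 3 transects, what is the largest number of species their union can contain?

11

Choosing L3, L4, L5 covers {vole, deer, adder, hare, otter, badger, kingfisher, owl, frog, trout, moth} — 11 species.
That is all 11 species.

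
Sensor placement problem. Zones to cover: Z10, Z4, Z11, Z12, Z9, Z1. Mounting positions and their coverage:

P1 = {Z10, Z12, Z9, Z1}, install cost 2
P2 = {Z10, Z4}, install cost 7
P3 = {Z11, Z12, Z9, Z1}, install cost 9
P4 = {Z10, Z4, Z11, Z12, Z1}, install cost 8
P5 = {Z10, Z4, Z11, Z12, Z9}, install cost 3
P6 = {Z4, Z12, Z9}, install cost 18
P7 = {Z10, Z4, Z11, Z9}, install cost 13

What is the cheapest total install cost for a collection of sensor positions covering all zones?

5

P1, P5 cover every zone at install cost 2 + 3 = 5.
Any cover uses at least 2 sensor positions; among all covering selections none totals below 5.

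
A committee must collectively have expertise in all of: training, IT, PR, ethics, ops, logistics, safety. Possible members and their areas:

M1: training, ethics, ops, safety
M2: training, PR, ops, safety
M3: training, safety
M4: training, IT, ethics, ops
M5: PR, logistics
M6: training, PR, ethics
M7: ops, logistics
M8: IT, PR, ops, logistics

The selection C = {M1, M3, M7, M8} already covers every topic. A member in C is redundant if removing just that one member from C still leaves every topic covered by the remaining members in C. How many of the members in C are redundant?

Drop M1: ethics uncovered — not redundant.
Drop M3: the rest still cover every topic — redundant.
Drop M7: the rest still cover every topic — redundant.
Drop M8: IT, PR uncovered — not redundant.
2 redundant: M3, M7.

2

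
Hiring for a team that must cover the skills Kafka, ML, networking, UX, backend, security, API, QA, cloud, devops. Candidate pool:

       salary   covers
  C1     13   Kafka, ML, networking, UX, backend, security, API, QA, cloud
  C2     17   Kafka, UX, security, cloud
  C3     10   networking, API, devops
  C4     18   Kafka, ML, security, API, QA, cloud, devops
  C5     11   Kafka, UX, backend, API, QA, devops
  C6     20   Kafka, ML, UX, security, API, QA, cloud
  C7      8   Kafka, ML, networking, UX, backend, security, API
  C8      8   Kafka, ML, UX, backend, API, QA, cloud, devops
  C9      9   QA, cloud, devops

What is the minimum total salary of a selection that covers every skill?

16

C7, C8 cover every skill at salary 8 + 8 = 16.
Any cover uses at least 2 candidates; among all covering selections none totals below 16.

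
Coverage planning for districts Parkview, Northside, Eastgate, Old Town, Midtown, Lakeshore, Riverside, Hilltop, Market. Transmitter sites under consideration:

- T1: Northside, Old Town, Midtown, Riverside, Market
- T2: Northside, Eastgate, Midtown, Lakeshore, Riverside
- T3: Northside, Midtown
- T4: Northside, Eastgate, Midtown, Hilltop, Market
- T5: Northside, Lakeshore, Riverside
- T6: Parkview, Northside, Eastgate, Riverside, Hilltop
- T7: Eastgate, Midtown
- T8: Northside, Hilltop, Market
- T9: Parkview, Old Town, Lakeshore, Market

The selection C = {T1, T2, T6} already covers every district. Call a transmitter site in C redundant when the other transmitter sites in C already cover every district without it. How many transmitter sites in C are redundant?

Drop T1: Old Town, Market uncovered — not redundant.
Drop T2: Lakeshore uncovered — not redundant.
Drop T6: Parkview, Hilltop uncovered — not redundant.
None of the transmitter sites in C is redundant.

0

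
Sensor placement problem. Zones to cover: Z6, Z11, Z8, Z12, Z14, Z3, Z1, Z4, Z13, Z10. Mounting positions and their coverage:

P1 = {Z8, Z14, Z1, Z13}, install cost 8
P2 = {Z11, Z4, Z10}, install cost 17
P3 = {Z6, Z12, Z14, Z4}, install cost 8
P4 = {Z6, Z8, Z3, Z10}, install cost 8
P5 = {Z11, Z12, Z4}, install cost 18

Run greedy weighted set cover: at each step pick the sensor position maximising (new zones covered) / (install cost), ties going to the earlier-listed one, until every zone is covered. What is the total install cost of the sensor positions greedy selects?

41

Pick 1: P1 adds 4 new (Z8, Z14, Z1, Z13) at install cost 8 (ratio 4/8).
Pick 2: P3 adds 3 new (Z6, Z12, Z4) at install cost 8 (ratio 3/8).
Pick 3: P4 adds 2 new (Z3, Z10) at install cost 8 (ratio 2/8).
Pick 4: P2 adds 1 new (Z11) at install cost 17 (ratio 1/17).
Greedy total install cost: 8 + 8 + 8 + 17 = 41. (The true optimum is 34, so greedy overshoots here.)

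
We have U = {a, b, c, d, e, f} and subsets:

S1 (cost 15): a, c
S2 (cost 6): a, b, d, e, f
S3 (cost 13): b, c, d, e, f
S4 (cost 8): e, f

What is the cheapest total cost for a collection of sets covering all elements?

19

S2, S3 cover every element at cost 6 + 13 = 19.
Any cover uses at least 2 sets; among all covering selections none totals below 19.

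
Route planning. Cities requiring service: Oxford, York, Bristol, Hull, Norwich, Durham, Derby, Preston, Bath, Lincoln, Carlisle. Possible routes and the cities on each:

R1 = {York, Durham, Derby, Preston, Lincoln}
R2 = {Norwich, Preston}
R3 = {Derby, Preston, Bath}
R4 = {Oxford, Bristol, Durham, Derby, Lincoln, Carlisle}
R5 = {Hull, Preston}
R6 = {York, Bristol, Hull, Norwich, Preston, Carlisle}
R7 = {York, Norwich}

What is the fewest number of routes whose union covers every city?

R3, R4, R6 together cover {Oxford, York, Bristol, Hull, Norwich, Durham, Derby, Preston, Bath, Lincoln, Carlisle} — every city.
No 2 of the 7 routes cover everything (all 21 pairs fall short), so 3 is minimum.

3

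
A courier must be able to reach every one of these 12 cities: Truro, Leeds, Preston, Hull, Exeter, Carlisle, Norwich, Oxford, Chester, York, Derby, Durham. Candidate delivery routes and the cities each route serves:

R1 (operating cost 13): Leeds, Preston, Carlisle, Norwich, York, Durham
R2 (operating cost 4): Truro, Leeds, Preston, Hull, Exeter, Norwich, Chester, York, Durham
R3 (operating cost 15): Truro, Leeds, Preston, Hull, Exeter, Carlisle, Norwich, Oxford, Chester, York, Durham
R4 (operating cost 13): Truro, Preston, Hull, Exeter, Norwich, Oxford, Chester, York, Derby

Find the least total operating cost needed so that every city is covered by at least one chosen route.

26

R1, R4 cover every city at operating cost 13 + 13 = 26.
Any cover uses at least 2 routes; among all covering selections none totals below 26.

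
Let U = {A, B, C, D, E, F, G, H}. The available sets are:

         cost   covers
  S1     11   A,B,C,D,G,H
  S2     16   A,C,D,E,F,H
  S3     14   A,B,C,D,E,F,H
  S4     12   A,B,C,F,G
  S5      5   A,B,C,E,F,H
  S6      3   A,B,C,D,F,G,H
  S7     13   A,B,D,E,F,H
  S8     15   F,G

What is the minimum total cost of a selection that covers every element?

S5, S6 cover every element at cost 5 + 3 = 8.
Any cover uses at least 2 sets; among all covering selections none totals below 8.

8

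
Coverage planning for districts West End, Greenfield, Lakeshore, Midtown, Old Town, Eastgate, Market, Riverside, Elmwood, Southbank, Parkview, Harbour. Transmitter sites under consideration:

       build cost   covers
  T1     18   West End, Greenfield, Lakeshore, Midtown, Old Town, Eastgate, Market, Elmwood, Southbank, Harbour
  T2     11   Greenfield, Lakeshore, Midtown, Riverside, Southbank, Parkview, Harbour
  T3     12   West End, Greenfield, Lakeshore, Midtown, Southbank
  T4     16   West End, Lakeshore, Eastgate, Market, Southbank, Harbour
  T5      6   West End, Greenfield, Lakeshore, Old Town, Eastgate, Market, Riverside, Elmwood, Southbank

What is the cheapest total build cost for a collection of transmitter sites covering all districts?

T2, T5 cover every district at build cost 11 + 6 = 17.
Any cover uses at least 2 transmitter sites; among all covering selections none totals below 17.

17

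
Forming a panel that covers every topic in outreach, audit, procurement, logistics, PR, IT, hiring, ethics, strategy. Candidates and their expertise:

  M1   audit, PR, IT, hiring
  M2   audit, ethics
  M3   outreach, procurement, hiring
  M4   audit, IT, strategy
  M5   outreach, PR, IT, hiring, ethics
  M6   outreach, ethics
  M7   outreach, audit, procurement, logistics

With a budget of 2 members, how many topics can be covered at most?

8

Choosing M5, M7 covers {outreach, audit, procurement, logistics, PR, IT, hiring, ethics} — 8 topics.
No choice of 2 members does better; here strategy is left uncovered.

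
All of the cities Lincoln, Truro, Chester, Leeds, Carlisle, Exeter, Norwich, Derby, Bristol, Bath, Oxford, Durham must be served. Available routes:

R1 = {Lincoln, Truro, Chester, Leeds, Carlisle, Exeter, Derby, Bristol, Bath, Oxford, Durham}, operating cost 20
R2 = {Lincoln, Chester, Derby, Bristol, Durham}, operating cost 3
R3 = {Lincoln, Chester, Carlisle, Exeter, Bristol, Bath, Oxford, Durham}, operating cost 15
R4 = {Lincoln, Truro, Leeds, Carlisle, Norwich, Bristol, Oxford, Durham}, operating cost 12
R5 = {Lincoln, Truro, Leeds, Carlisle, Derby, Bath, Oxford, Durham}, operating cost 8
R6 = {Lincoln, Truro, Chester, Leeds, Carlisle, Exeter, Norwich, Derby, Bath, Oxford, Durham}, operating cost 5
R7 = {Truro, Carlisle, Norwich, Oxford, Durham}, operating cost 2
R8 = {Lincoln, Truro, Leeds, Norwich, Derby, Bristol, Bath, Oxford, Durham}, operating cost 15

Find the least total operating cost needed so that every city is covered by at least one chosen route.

8

R2, R6 cover every city at operating cost 3 + 5 = 8.
Any cover uses at least 2 routes; among all covering selections none totals below 8.
Greedy by coverage-per-operating cost would pick R7, R2, R6 for 10 — worse than the optimum 8.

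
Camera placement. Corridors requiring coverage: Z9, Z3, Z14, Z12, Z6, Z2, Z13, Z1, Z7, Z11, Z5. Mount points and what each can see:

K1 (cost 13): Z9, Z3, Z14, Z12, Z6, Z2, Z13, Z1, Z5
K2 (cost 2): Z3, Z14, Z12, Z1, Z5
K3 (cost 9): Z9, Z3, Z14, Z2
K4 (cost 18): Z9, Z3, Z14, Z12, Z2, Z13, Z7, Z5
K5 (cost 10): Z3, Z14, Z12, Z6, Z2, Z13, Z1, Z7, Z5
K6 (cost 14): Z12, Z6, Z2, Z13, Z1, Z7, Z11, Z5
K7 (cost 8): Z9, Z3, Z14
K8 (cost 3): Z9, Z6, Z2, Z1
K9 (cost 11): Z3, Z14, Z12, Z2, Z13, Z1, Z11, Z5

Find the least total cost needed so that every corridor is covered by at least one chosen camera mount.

K2, K6, K8 cover every corridor at cost 2 + 14 + 3 = 19.
Any cover uses at least 2 camera mounts; among all covering selections none totals below 19.

19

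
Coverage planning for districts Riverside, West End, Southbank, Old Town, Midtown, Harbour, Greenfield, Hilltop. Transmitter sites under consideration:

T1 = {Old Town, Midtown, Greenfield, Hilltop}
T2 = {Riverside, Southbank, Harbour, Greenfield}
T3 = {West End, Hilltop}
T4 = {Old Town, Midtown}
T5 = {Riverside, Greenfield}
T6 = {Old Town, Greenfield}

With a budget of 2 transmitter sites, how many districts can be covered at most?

7

Choosing T1, T2 covers {Riverside, Southbank, Old Town, Midtown, Harbour, Greenfield, Hilltop} — 7 districts.
No choice of 2 transmitter sites does better; here West End is left uncovered.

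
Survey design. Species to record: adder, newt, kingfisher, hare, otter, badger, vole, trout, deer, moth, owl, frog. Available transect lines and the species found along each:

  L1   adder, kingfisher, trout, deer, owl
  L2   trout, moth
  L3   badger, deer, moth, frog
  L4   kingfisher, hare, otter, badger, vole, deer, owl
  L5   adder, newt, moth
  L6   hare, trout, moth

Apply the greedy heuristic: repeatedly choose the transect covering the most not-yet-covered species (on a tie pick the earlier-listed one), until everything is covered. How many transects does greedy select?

4

Pick 1: L4 covers 7 new species (kingfisher, hare, otter, badger, vole, deer, owl).
Pick 2: L5 covers 3 new species (adder, newt, moth).
Pick 3: L1 covers 1 new species (trout).
Pick 4: L3 covers 1 new species (frog).
Greedy uses 4 transects.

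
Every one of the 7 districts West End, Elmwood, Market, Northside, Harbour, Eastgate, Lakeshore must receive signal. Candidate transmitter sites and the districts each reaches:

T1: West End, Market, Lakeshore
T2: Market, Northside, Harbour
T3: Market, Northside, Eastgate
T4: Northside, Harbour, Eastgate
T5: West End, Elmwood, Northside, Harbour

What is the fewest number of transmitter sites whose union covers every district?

3

T1, T3, T5 together cover {West End, Elmwood, Market, Northside, Harbour, Eastgate, Lakeshore} — every district.
No 2 of the 5 transmitter sites cover everything (all 10 pairs fall short), so 3 is minimum.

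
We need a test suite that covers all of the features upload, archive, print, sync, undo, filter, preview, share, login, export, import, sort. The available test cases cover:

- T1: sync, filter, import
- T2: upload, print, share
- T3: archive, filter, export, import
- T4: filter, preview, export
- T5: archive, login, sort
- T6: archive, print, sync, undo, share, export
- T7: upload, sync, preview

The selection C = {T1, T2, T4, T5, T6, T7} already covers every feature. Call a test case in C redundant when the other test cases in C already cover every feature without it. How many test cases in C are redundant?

Drop T1: import uncovered — not redundant.
Drop T2: the rest still cover every feature — redundant.
Drop T4: the rest still cover every feature — redundant.
Drop T5: login, sort uncovered — not redundant.
Drop T6: undo uncovered — not redundant.
Drop T7: the rest still cover every feature — redundant.
3 redundant: T2, T4, T7.

3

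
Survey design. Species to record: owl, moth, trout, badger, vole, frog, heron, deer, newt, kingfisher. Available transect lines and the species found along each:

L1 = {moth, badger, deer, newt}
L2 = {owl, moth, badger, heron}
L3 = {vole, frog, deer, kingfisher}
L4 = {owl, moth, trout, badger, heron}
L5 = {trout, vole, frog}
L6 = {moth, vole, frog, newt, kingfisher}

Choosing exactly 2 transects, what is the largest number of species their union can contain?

9

Choosing L3, L4 covers {owl, moth, trout, badger, vole, frog, heron, deer, kingfisher} — 9 species.
No choice of 2 transects does better; here newt is left uncovered.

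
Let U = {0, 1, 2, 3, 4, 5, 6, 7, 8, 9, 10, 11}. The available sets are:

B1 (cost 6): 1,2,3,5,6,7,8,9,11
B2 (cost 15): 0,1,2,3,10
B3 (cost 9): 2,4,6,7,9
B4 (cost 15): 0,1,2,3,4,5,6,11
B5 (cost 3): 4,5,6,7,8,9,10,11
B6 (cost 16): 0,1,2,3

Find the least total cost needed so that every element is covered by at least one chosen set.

18

B2, B5 cover every element at cost 15 + 3 = 18.
Any cover uses at least 2 sets; among all covering selections none totals below 18.
Greedy by coverage-per-cost would pick B5, B1, B2 for 24 — worse than the optimum 18.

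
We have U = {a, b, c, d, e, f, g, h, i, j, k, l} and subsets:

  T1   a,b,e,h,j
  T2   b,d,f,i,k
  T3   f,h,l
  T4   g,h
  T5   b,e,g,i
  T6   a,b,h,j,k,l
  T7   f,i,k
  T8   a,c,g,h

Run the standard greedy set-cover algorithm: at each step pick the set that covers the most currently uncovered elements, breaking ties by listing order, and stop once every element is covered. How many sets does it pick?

4

Pick 1: T6 covers 6 new elements (a, b, h, j, k, l).
Pick 2: T2 covers 3 new elements (d, f, i).
Pick 3: T5 covers 2 new elements (e, g).
Pick 4: T8 covers 1 new elements (c).
Greedy uses 4 sets.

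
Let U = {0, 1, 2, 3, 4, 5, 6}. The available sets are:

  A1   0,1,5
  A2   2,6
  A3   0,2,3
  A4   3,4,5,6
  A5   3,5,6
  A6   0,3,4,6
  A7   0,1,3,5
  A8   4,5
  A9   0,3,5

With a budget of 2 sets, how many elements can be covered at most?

6

Choosing A1, A4 covers {0, 1, 3, 4, 5, 6} — 6 elements.
No choice of 2 sets does better; here 2 is left uncovered.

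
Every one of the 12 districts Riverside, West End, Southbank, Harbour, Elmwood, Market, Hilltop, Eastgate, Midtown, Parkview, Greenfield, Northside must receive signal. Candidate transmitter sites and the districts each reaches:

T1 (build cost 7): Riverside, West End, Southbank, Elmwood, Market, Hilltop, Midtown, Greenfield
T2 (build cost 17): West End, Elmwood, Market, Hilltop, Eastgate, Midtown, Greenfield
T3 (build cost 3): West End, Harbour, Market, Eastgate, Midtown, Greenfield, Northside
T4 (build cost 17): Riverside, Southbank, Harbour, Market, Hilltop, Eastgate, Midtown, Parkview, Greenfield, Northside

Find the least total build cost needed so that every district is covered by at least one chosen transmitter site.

24

T1, T4 cover every district at build cost 7 + 17 = 24.
Any cover uses at least 2 transmitter sites; among all covering selections none totals below 24.
Greedy by coverage-per-build cost would pick T3, T1, T4 for 27 — worse than the optimum 24.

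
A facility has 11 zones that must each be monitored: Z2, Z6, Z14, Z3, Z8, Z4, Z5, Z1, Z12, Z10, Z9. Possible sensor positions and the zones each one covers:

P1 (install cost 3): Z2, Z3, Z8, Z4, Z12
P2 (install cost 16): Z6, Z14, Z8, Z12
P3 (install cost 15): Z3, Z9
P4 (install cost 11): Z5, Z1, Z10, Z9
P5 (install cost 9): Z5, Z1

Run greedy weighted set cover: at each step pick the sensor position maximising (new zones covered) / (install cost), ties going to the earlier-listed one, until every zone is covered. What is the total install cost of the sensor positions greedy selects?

Pick 1: P1 adds 5 new (Z2, Z3, Z8, Z4, Z12) at install cost 3 (ratio 5/3).
Pick 2: P4 adds 4 new (Z5, Z1, Z10, Z9) at install cost 11 (ratio 4/11).
Pick 3: P2 adds 2 new (Z6, Z14) at install cost 16 (ratio 2/16).
Greedy total install cost: 3 + 11 + 16 = 30.

30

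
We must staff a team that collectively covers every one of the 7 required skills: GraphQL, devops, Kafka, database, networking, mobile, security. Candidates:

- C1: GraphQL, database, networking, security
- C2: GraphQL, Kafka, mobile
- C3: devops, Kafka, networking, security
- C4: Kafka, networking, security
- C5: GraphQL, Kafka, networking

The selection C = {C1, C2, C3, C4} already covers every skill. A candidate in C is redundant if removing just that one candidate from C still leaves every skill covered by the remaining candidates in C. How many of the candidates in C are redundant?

Drop C1: database uncovered — not redundant.
Drop C2: mobile uncovered — not redundant.
Drop C3: devops uncovered — not redundant.
Drop C4: the rest still cover every skill — redundant.
1 redundant: C4.

1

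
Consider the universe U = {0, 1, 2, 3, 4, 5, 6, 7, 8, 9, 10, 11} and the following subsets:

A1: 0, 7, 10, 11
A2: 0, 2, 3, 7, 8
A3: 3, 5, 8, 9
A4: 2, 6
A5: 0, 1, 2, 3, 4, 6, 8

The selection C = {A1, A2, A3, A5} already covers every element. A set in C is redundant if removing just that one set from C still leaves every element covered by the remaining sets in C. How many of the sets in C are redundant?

1

Drop A1: 10, 11 uncovered — not redundant.
Drop A2: the rest still cover every element — redundant.
Drop A3: 5, 9 uncovered — not redundant.
Drop A5: 1, 4, 6 uncovered — not redundant.
1 redundant: A2.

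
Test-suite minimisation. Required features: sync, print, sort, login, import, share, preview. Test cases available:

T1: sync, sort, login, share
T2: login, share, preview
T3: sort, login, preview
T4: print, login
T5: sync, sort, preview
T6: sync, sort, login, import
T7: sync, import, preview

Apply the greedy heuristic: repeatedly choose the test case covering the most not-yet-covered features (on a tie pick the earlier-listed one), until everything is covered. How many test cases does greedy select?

Pick 1: T1 covers 4 new features (sync, sort, login, share).
Pick 2: T7 covers 2 new features (import, preview).
Pick 3: T4 covers 1 new features (print).
Greedy uses 3 test cases.

3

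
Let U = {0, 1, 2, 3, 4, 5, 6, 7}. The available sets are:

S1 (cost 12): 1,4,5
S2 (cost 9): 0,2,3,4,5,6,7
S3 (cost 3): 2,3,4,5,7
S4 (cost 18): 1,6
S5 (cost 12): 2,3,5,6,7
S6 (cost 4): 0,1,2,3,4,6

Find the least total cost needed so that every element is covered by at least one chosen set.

7

S3, S6 cover every element at cost 3 + 4 = 7.
Any cover uses at least 2 sets; among all covering selections none totals below 7.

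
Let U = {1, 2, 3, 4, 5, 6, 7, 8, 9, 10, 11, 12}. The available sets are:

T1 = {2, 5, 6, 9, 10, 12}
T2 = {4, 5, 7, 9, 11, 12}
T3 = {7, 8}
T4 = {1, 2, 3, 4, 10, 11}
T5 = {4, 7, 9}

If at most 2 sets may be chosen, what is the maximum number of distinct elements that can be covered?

10

Choosing T1, T4 covers {1, 2, 3, 4, 5, 6, 9, 10, 11, 12} — 10 elements.
No choice of 2 sets does better; here 7, 8 are left uncovered.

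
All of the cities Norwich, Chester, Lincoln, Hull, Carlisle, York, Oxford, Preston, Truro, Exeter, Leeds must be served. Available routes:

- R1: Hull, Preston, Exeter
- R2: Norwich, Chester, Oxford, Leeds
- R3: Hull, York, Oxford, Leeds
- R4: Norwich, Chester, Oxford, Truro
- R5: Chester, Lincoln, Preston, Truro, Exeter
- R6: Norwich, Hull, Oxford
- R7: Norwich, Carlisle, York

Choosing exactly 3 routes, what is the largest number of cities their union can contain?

11

Choosing R3, R5, R7 covers {Norwich, Chester, Lincoln, Hull, Carlisle, York, Oxford, Preston, Truro, Exeter, Leeds} — 11 cities.
That is all 11 cities.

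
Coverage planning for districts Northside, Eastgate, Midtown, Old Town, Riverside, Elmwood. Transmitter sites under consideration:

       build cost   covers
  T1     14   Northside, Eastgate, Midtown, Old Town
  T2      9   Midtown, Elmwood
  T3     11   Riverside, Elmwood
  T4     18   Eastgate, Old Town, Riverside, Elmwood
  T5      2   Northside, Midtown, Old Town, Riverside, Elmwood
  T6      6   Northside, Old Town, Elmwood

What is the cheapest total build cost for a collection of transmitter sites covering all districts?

16

T1, T5 cover every district at build cost 14 + 2 = 16.
Any cover uses at least 2 transmitter sites; among all covering selections none totals below 16.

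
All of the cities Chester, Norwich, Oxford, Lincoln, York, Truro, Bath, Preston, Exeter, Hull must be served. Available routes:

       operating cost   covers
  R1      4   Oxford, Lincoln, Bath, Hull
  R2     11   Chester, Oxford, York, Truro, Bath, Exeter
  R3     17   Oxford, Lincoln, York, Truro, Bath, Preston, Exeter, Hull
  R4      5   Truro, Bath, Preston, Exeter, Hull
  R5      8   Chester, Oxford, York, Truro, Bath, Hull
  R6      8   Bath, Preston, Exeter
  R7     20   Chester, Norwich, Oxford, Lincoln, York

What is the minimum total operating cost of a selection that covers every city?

25

R4, R7 cover every city at operating cost 5 + 20 = 25.
Any cover uses at least 2 routes; among all covering selections none totals below 25.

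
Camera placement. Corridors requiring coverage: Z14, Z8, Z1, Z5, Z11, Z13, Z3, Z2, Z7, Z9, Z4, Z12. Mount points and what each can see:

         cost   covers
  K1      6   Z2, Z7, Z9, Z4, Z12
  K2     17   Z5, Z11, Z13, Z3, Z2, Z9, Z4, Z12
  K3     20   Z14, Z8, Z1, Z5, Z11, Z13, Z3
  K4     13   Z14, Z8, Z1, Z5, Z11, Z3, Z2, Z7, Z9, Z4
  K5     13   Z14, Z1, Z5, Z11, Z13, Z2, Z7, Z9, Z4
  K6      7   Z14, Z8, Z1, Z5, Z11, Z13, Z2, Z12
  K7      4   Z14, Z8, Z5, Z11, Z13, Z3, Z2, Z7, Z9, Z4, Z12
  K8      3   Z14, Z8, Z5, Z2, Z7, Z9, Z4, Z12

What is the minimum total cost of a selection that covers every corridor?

11

K6, K7 cover every corridor at cost 7 + 4 = 11.
Any cover uses at least 2 camera mounts; among all covering selections none totals below 11.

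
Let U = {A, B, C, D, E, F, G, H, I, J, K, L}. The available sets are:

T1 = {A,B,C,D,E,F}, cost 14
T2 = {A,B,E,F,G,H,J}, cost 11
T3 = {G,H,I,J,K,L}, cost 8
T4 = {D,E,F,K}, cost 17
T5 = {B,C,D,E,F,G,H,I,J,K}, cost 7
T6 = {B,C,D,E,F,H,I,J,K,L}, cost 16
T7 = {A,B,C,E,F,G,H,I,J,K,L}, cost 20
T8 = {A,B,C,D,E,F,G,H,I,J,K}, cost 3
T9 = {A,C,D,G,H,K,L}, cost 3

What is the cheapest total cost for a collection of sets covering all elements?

T8, T9 cover every element at cost 3 + 3 = 6.
Any cover uses at least 2 sets; among all covering selections none totals below 6.

6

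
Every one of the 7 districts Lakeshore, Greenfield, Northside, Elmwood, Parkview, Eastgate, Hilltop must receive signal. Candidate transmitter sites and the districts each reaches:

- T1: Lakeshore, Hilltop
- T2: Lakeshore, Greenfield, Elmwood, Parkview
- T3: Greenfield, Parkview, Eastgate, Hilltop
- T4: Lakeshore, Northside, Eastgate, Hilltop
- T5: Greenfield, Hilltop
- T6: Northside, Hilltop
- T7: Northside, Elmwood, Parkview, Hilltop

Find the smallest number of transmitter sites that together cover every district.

2

T2, T4 together cover {Lakeshore, Greenfield, Northside, Elmwood, Parkview, Eastgate, Hilltop} — every district.
No single transmitter site contains all 7 districts, so 2 is optimal.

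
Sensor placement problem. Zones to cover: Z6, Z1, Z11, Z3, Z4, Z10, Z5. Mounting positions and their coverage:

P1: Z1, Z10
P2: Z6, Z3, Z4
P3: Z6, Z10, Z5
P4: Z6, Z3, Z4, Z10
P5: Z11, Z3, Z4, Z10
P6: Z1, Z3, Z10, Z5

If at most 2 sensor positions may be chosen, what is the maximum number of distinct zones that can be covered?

Choosing P2, P6 covers {Z6, Z1, Z3, Z4, Z10, Z5} — 6 zones.
No choice of 2 sensor positions does better; here Z11 is left uncovered.

6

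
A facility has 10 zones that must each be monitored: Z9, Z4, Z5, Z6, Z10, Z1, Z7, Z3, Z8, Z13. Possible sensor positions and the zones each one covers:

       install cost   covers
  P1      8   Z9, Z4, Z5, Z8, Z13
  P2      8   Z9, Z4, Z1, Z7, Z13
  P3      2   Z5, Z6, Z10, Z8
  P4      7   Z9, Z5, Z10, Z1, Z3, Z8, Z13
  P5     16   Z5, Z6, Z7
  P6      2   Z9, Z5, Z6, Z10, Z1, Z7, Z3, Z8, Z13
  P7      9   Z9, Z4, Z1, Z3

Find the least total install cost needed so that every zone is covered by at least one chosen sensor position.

10

P1, P6 cover every zone at install cost 8 + 2 = 10.
Any cover uses at least 2 sensor positions; among all covering selections none totals below 10.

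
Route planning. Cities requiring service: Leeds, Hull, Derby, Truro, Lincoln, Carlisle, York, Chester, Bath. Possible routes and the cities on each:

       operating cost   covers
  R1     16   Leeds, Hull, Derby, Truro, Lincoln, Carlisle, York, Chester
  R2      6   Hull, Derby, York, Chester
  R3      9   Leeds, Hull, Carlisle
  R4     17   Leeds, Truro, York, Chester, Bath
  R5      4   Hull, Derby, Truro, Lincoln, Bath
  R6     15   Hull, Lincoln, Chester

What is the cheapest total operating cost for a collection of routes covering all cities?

R2, R3, R5 cover every city at operating cost 6 + 9 + 4 = 19.
Any cover uses at least 2 routes; among all covering selections none totals below 19.

19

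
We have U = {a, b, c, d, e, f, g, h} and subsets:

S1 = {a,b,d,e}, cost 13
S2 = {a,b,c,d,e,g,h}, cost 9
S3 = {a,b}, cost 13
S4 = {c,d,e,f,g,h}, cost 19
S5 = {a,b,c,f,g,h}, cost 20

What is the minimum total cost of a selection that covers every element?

28

S2, S4 cover every element at cost 9 + 19 = 28.
Any cover uses at least 2 sets; among all covering selections none totals below 28.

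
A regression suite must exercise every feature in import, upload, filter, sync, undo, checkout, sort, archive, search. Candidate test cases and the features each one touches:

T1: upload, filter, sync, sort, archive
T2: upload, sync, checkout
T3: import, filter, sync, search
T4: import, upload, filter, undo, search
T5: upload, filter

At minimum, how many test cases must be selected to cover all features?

T1, T2, T4 together cover {import, upload, filter, sync, undo, checkout, sort, archive, search} — every feature.
No 2 of the 5 test cases cover everything (all 10 pairs fall short), so 3 is minimum.

3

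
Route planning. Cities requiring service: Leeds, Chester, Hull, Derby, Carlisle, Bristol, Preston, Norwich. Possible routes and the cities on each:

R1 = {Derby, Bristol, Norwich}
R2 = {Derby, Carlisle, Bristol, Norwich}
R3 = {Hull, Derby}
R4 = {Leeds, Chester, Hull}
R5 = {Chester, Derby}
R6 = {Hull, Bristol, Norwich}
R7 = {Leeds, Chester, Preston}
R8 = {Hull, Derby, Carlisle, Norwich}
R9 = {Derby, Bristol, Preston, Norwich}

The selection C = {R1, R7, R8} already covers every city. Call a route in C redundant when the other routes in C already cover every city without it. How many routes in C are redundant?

Drop R1: Bristol uncovered — not redundant.
Drop R7: Leeds, Chester, Preston uncovered — not redundant.
Drop R8: Hull, Carlisle uncovered — not redundant.
None of the routes in C is redundant.

0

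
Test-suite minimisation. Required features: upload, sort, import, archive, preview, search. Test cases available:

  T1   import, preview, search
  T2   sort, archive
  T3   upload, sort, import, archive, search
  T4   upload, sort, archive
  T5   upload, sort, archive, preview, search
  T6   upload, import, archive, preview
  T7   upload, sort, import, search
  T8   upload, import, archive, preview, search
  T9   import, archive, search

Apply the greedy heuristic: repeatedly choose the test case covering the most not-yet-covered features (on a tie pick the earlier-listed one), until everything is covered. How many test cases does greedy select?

Pick 1: T3 covers 5 new features (upload, sort, import, archive, search).
Pick 2: T1 covers 1 new features (preview).
Greedy uses 2 test cases.

2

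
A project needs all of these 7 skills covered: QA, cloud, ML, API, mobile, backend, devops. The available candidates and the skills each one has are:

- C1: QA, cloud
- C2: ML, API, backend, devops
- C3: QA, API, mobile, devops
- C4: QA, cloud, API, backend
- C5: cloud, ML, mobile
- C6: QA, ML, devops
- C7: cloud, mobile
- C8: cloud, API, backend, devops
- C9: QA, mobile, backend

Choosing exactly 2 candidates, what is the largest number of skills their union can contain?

Choosing C1, C2 covers {QA, cloud, ML, API, backend, devops} — 6 skills.
No choice of 2 candidates does better; here mobile is left uncovered.

6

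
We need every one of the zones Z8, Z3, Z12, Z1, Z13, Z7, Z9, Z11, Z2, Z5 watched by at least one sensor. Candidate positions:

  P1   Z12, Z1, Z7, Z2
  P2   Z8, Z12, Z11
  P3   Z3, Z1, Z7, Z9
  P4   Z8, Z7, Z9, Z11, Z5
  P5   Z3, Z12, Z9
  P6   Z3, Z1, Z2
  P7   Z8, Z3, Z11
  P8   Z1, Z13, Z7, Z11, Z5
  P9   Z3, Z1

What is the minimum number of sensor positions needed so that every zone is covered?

P1, P2, P3, P8 together cover {Z8, Z3, Z12, Z1, Z13, Z7, Z9, Z11, Z2, Z5} — every zone.
No 3 of the 9 sensor positions cover everything (all 84 triples fall short), so 4 is minimum.

4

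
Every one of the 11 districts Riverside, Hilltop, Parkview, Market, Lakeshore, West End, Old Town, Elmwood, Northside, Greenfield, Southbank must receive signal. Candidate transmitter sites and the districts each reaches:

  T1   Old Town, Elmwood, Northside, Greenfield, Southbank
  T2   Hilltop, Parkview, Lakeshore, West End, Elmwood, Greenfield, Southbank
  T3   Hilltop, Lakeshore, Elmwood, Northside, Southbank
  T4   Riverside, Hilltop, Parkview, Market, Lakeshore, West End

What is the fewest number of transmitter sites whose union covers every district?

T1, T4 together cover {Riverside, Hilltop, Parkview, Market, Lakeshore, West End, Old Town, Elmwood, Northside, Greenfield, Southbank} — every district.
No single transmitter site contains all 11 districts, so 2 is optimal.
Greedy (largest uncovered first) would take T2, T1, T4 — 3 transmitter sites — but 2 suffice.

2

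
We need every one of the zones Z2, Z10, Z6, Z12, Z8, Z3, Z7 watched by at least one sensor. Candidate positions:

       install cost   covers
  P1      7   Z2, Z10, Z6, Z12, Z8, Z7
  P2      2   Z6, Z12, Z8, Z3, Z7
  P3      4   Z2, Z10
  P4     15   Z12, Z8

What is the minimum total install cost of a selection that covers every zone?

P2, P3 cover every zone at install cost 2 + 4 = 6.
Any cover uses at least 2 sensor positions; among all covering selections none totals below 6.

6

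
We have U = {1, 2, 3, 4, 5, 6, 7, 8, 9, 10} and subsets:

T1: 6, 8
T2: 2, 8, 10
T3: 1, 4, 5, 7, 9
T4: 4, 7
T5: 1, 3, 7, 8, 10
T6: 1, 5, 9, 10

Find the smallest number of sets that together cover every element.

T1, T2, T3, T5 together cover {1, 2, 3, 4, 5, 6, 7, 8, 9, 10} — every element.
No 3 of the 6 sets cover everything (all 20 triples fall short), so 4 is minimum.

4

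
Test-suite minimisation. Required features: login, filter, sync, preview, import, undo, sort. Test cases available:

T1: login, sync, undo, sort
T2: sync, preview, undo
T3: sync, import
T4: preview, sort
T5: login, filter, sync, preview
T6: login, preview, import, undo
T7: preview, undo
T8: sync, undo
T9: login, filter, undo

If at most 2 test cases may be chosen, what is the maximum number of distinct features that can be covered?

6

Choosing T1, T5 covers {login, filter, sync, preview, undo, sort} — 6 features.
No choice of 2 test cases does better; here import is left uncovered.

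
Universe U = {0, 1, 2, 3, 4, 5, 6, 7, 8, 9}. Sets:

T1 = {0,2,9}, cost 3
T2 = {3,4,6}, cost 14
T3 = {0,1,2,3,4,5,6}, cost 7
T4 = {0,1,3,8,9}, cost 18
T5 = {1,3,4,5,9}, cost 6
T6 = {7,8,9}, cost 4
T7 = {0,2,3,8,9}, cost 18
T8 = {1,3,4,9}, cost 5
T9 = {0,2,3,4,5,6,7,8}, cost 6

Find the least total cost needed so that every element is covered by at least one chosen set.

T3, T6 cover every element at cost 7 + 4 = 11.
Any cover uses at least 2 sets; among all covering selections none totals below 11.

11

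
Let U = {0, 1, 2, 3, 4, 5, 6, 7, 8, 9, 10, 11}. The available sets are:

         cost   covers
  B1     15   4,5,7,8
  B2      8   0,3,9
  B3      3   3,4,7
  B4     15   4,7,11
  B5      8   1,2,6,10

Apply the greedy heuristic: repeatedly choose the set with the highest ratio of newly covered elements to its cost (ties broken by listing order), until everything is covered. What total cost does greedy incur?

49

Pick 1: B3 adds 3 new (3, 4, 7) at cost 3 (ratio 3/3).
Pick 2: B5 adds 4 new (1, 2, 6, 10) at cost 8 (ratio 4/8).
Pick 3: B2 adds 2 new (0, 9) at cost 8 (ratio 2/8).
Pick 4: B1 adds 2 new (5, 8) at cost 15 (ratio 2/15).
Pick 5: B4 adds 1 new (11) at cost 15 (ratio 1/15).
Greedy total cost: 3 + 8 + 8 + 15 + 15 = 49. (The true optimum is 46, so greedy overshoots here.)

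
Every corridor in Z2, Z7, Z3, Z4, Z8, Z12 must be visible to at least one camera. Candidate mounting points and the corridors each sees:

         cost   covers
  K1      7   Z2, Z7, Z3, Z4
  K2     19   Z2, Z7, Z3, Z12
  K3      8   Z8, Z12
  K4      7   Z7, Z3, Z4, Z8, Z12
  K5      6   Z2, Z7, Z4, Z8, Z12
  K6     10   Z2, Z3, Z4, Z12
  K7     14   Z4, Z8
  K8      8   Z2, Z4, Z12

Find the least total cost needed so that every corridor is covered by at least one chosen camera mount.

K1, K5 cover every corridor at cost 7 + 6 = 13.
Any cover uses at least 2 camera mounts; among all covering selections none totals below 13.

13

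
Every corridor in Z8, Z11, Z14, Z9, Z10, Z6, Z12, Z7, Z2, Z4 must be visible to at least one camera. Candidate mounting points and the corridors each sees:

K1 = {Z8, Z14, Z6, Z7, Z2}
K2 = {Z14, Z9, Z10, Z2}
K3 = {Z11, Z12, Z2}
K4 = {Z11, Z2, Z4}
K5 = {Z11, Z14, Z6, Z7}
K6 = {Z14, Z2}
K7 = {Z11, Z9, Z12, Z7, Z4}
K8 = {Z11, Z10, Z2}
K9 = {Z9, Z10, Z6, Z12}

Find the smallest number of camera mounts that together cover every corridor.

3

K1, K2, K7 together cover {Z8, Z11, Z14, Z9, Z10, Z6, Z12, Z7, Z2, Z4} — every corridor.
No 2 of the 9 camera mounts cover everything (all 36 pairs fall short), so 3 is minimum.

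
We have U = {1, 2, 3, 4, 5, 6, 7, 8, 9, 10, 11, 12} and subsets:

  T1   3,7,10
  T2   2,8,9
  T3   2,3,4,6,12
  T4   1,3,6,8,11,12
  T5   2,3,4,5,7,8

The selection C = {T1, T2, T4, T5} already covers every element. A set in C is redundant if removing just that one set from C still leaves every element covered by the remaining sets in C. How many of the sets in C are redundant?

0

Drop T1: 10 uncovered — not redundant.
Drop T2: 9 uncovered — not redundant.
Drop T4: 1, 6, 11, 12 uncovered — not redundant.
Drop T5: 4, 5 uncovered — not redundant.
None of the sets in C is redundant.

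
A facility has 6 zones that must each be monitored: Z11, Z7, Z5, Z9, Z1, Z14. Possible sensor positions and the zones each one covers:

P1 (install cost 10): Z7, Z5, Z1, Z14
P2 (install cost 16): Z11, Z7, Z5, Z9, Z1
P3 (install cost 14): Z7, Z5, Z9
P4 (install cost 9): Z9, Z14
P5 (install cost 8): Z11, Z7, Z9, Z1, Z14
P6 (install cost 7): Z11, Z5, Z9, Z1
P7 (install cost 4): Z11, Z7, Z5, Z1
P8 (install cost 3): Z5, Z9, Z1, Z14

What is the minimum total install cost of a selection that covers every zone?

P7, P8 cover every zone at install cost 4 + 3 = 7.
Any cover uses at least 2 sensor positions; among all covering selections none totals below 7.

7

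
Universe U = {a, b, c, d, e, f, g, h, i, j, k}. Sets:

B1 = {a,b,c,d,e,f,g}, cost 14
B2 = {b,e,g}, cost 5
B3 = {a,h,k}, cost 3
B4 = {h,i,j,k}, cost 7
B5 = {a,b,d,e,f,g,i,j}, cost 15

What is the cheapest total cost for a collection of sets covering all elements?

21

B1, B4 cover every element at cost 14 + 7 = 21.
Any cover uses at least 2 sets; among all covering selections none totals below 21.
Greedy by coverage-per-cost would pick B3, B2, B4, B1 for 29 — worse than the optimum 21.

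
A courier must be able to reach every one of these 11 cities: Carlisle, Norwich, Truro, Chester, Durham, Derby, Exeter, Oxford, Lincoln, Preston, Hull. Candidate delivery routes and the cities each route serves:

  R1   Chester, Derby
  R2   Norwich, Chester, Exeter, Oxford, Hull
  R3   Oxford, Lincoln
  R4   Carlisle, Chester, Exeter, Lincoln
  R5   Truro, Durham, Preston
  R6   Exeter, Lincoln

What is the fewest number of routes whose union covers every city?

4

R1, R2, R4, R5 together cover {Carlisle, Norwich, Truro, Chester, Durham, Derby, Exeter, Oxford, Lincoln, Preston, Hull} — every city.
No 3 of the 6 routes cover everything (all 20 triples fall short), so 4 is minimum.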